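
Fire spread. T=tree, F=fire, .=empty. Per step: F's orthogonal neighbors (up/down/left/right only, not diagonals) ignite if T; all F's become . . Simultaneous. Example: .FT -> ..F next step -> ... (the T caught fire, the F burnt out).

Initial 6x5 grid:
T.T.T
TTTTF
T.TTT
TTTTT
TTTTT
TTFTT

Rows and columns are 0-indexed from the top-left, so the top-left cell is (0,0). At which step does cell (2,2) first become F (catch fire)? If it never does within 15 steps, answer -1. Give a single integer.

Step 1: cell (2,2)='T' (+6 fires, +2 burnt)
Step 2: cell (2,2)='T' (+8 fires, +6 burnt)
Step 3: cell (2,2)='F' (+7 fires, +8 burnt)
  -> target ignites at step 3
Step 4: cell (2,2)='.' (+2 fires, +7 burnt)
Step 5: cell (2,2)='.' (+2 fires, +2 burnt)
Step 6: cell (2,2)='.' (+0 fires, +2 burnt)
  fire out at step 6

3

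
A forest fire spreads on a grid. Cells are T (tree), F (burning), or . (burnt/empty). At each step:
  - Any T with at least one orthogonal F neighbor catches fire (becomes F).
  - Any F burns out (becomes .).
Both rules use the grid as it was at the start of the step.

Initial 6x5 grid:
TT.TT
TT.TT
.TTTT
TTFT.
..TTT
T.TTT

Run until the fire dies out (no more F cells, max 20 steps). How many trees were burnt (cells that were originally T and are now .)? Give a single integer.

Step 1: +4 fires, +1 burnt (F count now 4)
Step 2: +5 fires, +4 burnt (F count now 5)
Step 3: +5 fires, +5 burnt (F count now 5)
Step 4: +5 fires, +5 burnt (F count now 5)
Step 5: +2 fires, +5 burnt (F count now 2)
Step 6: +0 fires, +2 burnt (F count now 0)
Fire out after step 6
Initially T: 22, now '.': 29
Total burnt (originally-T cells now '.'): 21

Answer: 21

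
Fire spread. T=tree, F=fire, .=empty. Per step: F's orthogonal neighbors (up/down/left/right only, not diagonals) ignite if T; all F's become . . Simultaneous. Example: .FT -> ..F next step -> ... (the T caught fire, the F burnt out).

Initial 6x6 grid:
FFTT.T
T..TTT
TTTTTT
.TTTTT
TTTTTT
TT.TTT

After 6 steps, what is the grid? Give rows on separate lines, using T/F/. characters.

Step 1: 2 trees catch fire, 2 burn out
  ..FT.T
  F..TTT
  TTTTTT
  .TTTTT
  TTTTTT
  TT.TTT
Step 2: 2 trees catch fire, 2 burn out
  ...F.T
  ...TTT
  FTTTTT
  .TTTTT
  TTTTTT
  TT.TTT
Step 3: 2 trees catch fire, 2 burn out
  .....T
  ...FTT
  .FTTTT
  .TTTTT
  TTTTTT
  TT.TTT
Step 4: 4 trees catch fire, 2 burn out
  .....T
  ....FT
  ..FFTT
  .FTTTT
  TTTTTT
  TT.TTT
Step 5: 5 trees catch fire, 4 burn out
  .....T
  .....F
  ....FT
  ..FFTT
  TFTTTT
  TT.TTT
Step 6: 7 trees catch fire, 5 burn out
  .....F
  ......
  .....F
  ....FT
  F.FFTT
  TF.TTT

.....F
......
.....F
....FT
F.FFTT
TF.TTT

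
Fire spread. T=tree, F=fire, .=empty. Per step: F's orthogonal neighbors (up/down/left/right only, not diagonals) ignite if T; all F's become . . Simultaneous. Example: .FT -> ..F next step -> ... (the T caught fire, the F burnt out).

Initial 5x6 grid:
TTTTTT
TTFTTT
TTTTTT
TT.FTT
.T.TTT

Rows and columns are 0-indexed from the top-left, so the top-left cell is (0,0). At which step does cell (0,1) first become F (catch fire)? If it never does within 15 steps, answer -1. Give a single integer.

Step 1: cell (0,1)='T' (+7 fires, +2 burnt)
Step 2: cell (0,1)='F' (+8 fires, +7 burnt)
  -> target ignites at step 2
Step 3: cell (0,1)='.' (+7 fires, +8 burnt)
Step 4: cell (0,1)='.' (+3 fires, +7 burnt)
Step 5: cell (0,1)='.' (+0 fires, +3 burnt)
  fire out at step 5

2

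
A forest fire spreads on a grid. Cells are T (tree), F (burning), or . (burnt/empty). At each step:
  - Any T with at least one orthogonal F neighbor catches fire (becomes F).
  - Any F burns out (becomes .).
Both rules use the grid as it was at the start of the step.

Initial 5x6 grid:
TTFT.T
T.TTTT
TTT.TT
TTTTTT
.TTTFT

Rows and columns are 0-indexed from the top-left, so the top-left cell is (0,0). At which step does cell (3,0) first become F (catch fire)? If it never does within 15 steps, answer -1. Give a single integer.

Step 1: cell (3,0)='T' (+6 fires, +2 burnt)
Step 2: cell (3,0)='T' (+7 fires, +6 burnt)
Step 3: cell (3,0)='T' (+6 fires, +7 burnt)
Step 4: cell (3,0)='T' (+3 fires, +6 burnt)
Step 5: cell (3,0)='F' (+2 fires, +3 burnt)
  -> target ignites at step 5
Step 6: cell (3,0)='.' (+0 fires, +2 burnt)
  fire out at step 6

5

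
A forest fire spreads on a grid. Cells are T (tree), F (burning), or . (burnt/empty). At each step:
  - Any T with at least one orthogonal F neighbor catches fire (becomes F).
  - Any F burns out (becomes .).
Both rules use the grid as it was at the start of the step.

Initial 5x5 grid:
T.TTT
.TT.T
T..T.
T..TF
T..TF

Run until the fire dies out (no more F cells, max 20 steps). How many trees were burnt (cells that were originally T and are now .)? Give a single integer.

Answer: 3

Derivation:
Step 1: +2 fires, +2 burnt (F count now 2)
Step 2: +1 fires, +2 burnt (F count now 1)
Step 3: +0 fires, +1 burnt (F count now 0)
Fire out after step 3
Initially T: 13, now '.': 15
Total burnt (originally-T cells now '.'): 3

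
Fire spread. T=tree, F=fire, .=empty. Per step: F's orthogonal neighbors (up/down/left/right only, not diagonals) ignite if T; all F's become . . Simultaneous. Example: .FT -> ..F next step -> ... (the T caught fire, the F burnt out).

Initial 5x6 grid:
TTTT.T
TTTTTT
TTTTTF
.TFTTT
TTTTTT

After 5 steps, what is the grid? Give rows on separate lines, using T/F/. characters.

Step 1: 7 trees catch fire, 2 burn out
  TTTT.T
  TTTTTF
  TTFTF.
  .F.FTF
  TTFTTT
Step 2: 9 trees catch fire, 7 burn out
  TTTT.F
  TTFTF.
  TF.F..
  ....F.
  TF.FTF
Step 3: 6 trees catch fire, 9 burn out
  TTFT..
  TF.F..
  F.....
  ......
  F...F.
Step 4: 3 trees catch fire, 6 burn out
  TF.F..
  F.....
  ......
  ......
  ......
Step 5: 1 trees catch fire, 3 burn out
  F.....
  ......
  ......
  ......
  ......

F.....
......
......
......
......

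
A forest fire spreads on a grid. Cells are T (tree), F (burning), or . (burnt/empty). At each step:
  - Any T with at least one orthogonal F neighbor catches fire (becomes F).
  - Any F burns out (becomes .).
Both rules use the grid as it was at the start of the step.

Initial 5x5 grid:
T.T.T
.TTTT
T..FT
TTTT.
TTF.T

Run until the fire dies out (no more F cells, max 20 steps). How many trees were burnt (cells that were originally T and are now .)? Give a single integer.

Step 1: +5 fires, +2 burnt (F count now 5)
Step 2: +4 fires, +5 burnt (F count now 4)
Step 3: +4 fires, +4 burnt (F count now 4)
Step 4: +1 fires, +4 burnt (F count now 1)
Step 5: +0 fires, +1 burnt (F count now 0)
Fire out after step 5
Initially T: 16, now '.': 23
Total burnt (originally-T cells now '.'): 14

Answer: 14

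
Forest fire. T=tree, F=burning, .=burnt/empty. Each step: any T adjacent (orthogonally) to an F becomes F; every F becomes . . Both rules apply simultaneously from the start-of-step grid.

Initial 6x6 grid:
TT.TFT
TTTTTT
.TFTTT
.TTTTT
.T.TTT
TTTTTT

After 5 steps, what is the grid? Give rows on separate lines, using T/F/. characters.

Step 1: 7 trees catch fire, 2 burn out
  TT.F.F
  TTFTFT
  .F.FTT
  .TFTTT
  .T.TTT
  TTTTTT
Step 2: 6 trees catch fire, 7 burn out
  TT....
  TF.F.F
  ....FT
  .F.FTT
  .T.TTT
  TTTTTT
Step 3: 6 trees catch fire, 6 burn out
  TF....
  F.....
  .....F
  ....FT
  .F.FTT
  TTTTTT
Step 4: 5 trees catch fire, 6 burn out
  F.....
  ......
  ......
  .....F
  ....FT
  TFTFTT
Step 5: 4 trees catch fire, 5 burn out
  ......
  ......
  ......
  ......
  .....F
  F.F.FT

......
......
......
......
.....F
F.F.FT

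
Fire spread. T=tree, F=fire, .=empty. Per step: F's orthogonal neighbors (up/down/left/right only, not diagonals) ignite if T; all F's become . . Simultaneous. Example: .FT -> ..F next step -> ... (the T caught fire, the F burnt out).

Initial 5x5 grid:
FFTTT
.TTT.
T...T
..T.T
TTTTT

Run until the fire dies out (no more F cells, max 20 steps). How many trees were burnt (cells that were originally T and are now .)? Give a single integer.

Answer: 6

Derivation:
Step 1: +2 fires, +2 burnt (F count now 2)
Step 2: +2 fires, +2 burnt (F count now 2)
Step 3: +2 fires, +2 burnt (F count now 2)
Step 4: +0 fires, +2 burnt (F count now 0)
Fire out after step 4
Initially T: 15, now '.': 16
Total burnt (originally-T cells now '.'): 6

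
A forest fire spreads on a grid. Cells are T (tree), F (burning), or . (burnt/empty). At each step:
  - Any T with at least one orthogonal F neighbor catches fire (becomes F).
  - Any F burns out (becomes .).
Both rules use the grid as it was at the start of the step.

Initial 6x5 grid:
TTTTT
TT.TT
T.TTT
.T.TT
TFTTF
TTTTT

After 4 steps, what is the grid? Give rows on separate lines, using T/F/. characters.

Step 1: 7 trees catch fire, 2 burn out
  TTTTT
  TT.TT
  T.TTT
  .F.TF
  F.FF.
  TFTTF
Step 2: 5 trees catch fire, 7 burn out
  TTTTT
  TT.TT
  T.TTF
  ...F.
  .....
  F.FF.
Step 3: 2 trees catch fire, 5 burn out
  TTTTT
  TT.TF
  T.TF.
  .....
  .....
  .....
Step 4: 3 trees catch fire, 2 burn out
  TTTTF
  TT.F.
  T.F..
  .....
  .....
  .....

TTTTF
TT.F.
T.F..
.....
.....
.....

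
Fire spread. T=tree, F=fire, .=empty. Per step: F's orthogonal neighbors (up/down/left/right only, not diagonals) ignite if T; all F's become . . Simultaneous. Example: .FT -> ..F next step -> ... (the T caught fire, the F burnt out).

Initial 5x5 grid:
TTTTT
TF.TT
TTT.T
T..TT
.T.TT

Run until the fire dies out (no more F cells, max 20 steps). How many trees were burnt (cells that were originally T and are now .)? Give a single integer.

Step 1: +3 fires, +1 burnt (F count now 3)
Step 2: +4 fires, +3 burnt (F count now 4)
Step 3: +2 fires, +4 burnt (F count now 2)
Step 4: +2 fires, +2 burnt (F count now 2)
Step 5: +1 fires, +2 burnt (F count now 1)
Step 6: +1 fires, +1 burnt (F count now 1)
Step 7: +1 fires, +1 burnt (F count now 1)
Step 8: +2 fires, +1 burnt (F count now 2)
Step 9: +1 fires, +2 burnt (F count now 1)
Step 10: +0 fires, +1 burnt (F count now 0)
Fire out after step 10
Initially T: 18, now '.': 24
Total burnt (originally-T cells now '.'): 17

Answer: 17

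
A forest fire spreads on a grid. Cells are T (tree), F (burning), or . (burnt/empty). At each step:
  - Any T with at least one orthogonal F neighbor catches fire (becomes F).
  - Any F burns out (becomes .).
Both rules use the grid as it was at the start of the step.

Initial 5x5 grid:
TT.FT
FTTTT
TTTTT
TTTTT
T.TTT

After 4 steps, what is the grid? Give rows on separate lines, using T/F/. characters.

Step 1: 5 trees catch fire, 2 burn out
  FT..F
  .FTFT
  FTTTT
  TTTTT
  T.TTT
Step 2: 6 trees catch fire, 5 burn out
  .F...
  ..F.F
  .FTFT
  FTTTT
  T.TTT
Step 3: 5 trees catch fire, 6 burn out
  .....
  .....
  ..F.F
  .FTFT
  F.TTT
Step 4: 3 trees catch fire, 5 burn out
  .....
  .....
  .....
  ..F.F
  ..TFT

.....
.....
.....
..F.F
..TFT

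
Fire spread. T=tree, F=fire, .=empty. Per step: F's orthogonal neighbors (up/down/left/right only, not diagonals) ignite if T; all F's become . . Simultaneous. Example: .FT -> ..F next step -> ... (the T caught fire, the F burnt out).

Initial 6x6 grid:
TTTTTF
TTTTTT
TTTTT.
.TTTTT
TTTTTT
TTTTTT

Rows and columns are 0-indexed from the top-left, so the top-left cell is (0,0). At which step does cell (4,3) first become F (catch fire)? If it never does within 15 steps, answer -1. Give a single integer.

Step 1: cell (4,3)='T' (+2 fires, +1 burnt)
Step 2: cell (4,3)='T' (+2 fires, +2 burnt)
Step 3: cell (4,3)='T' (+3 fires, +2 burnt)
Step 4: cell (4,3)='T' (+4 fires, +3 burnt)
Step 5: cell (4,3)='T' (+6 fires, +4 burnt)
Step 6: cell (4,3)='F' (+6 fires, +6 burnt)
  -> target ignites at step 6
Step 7: cell (4,3)='.' (+5 fires, +6 burnt)
Step 8: cell (4,3)='.' (+2 fires, +5 burnt)
Step 9: cell (4,3)='.' (+2 fires, +2 burnt)
Step 10: cell (4,3)='.' (+1 fires, +2 burnt)
Step 11: cell (4,3)='.' (+0 fires, +1 burnt)
  fire out at step 11

6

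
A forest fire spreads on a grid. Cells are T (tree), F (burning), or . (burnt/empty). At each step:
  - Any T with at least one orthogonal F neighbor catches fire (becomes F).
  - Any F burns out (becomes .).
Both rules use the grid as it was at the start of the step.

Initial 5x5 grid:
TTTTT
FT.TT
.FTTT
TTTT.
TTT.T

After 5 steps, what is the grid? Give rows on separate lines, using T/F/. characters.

Step 1: 4 trees catch fire, 2 burn out
  FTTTT
  .F.TT
  ..FTT
  TFTT.
  TTT.T
Step 2: 5 trees catch fire, 4 burn out
  .FTTT
  ...TT
  ...FT
  F.FT.
  TFT.T
Step 3: 6 trees catch fire, 5 burn out
  ..FTT
  ...FT
  ....F
  ...F.
  F.F.T
Step 4: 2 trees catch fire, 6 burn out
  ...FT
  ....F
  .....
  .....
  ....T
Step 5: 1 trees catch fire, 2 burn out
  ....F
  .....
  .....
  .....
  ....T

....F
.....
.....
.....
....T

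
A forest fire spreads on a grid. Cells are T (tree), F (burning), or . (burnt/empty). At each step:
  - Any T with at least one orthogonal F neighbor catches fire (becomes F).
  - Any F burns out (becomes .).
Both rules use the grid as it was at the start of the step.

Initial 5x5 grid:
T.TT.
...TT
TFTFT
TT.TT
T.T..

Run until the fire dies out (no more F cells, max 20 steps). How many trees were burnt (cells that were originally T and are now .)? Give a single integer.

Answer: 12

Derivation:
Step 1: +6 fires, +2 burnt (F count now 6)
Step 2: +4 fires, +6 burnt (F count now 4)
Step 3: +2 fires, +4 burnt (F count now 2)
Step 4: +0 fires, +2 burnt (F count now 0)
Fire out after step 4
Initially T: 14, now '.': 23
Total burnt (originally-T cells now '.'): 12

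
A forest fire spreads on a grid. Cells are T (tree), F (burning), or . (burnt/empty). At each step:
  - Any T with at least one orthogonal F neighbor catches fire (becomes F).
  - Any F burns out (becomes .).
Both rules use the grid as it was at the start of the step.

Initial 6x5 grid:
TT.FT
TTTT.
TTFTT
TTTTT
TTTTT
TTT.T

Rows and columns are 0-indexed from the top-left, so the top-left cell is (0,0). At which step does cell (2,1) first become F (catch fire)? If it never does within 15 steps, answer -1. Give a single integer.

Step 1: cell (2,1)='F' (+6 fires, +2 burnt)
  -> target ignites at step 1
Step 2: cell (2,1)='.' (+6 fires, +6 burnt)
Step 3: cell (2,1)='.' (+7 fires, +6 burnt)
Step 4: cell (2,1)='.' (+4 fires, +7 burnt)
Step 5: cell (2,1)='.' (+2 fires, +4 burnt)
Step 6: cell (2,1)='.' (+0 fires, +2 burnt)
  fire out at step 6

1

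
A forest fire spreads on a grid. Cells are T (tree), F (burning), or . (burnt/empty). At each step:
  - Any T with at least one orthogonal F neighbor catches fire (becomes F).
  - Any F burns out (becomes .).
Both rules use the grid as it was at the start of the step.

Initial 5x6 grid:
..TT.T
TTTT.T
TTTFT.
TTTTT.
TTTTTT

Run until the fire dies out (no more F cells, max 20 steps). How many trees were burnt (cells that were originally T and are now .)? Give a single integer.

Answer: 21

Derivation:
Step 1: +4 fires, +1 burnt (F count now 4)
Step 2: +6 fires, +4 burnt (F count now 6)
Step 3: +6 fires, +6 burnt (F count now 6)
Step 4: +4 fires, +6 burnt (F count now 4)
Step 5: +1 fires, +4 burnt (F count now 1)
Step 6: +0 fires, +1 burnt (F count now 0)
Fire out after step 6
Initially T: 23, now '.': 28
Total burnt (originally-T cells now '.'): 21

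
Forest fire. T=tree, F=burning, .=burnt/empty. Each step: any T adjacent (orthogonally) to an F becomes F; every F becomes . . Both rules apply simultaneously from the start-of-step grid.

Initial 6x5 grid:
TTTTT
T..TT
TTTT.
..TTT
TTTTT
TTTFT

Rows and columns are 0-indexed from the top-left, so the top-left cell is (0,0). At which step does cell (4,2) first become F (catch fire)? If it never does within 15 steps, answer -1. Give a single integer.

Step 1: cell (4,2)='T' (+3 fires, +1 burnt)
Step 2: cell (4,2)='F' (+4 fires, +3 burnt)
  -> target ignites at step 2
Step 3: cell (4,2)='.' (+5 fires, +4 burnt)
Step 4: cell (4,2)='.' (+3 fires, +5 burnt)
Step 5: cell (4,2)='.' (+3 fires, +3 burnt)
Step 6: cell (4,2)='.' (+3 fires, +3 burnt)
Step 7: cell (4,2)='.' (+2 fires, +3 burnt)
Step 8: cell (4,2)='.' (+1 fires, +2 burnt)
Step 9: cell (4,2)='.' (+0 fires, +1 burnt)
  fire out at step 9

2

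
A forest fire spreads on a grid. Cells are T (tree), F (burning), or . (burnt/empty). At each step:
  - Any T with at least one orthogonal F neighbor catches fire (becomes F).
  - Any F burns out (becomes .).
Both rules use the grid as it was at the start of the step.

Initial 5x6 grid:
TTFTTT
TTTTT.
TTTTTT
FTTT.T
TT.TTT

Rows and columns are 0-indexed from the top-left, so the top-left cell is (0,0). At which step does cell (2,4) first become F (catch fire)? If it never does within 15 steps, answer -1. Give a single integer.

Step 1: cell (2,4)='T' (+6 fires, +2 burnt)
Step 2: cell (2,4)='T' (+9 fires, +6 burnt)
Step 3: cell (2,4)='T' (+4 fires, +9 burnt)
Step 4: cell (2,4)='F' (+2 fires, +4 burnt)
  -> target ignites at step 4
Step 5: cell (2,4)='.' (+2 fires, +2 burnt)
Step 6: cell (2,4)='.' (+2 fires, +2 burnt)
Step 7: cell (2,4)='.' (+0 fires, +2 burnt)
  fire out at step 7

4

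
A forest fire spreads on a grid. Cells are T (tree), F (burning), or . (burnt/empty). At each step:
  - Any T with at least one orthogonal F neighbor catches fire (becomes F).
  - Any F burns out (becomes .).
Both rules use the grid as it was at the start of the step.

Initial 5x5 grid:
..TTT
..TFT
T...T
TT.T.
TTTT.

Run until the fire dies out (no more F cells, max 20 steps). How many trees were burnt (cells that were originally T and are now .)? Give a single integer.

Step 1: +3 fires, +1 burnt (F count now 3)
Step 2: +3 fires, +3 burnt (F count now 3)
Step 3: +0 fires, +3 burnt (F count now 0)
Fire out after step 3
Initially T: 14, now '.': 17
Total burnt (originally-T cells now '.'): 6

Answer: 6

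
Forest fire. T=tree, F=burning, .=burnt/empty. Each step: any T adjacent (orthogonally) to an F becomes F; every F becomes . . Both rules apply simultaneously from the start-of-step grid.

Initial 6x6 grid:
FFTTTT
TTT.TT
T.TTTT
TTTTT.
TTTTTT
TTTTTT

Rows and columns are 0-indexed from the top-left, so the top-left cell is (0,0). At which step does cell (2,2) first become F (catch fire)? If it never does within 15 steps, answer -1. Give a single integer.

Step 1: cell (2,2)='T' (+3 fires, +2 burnt)
Step 2: cell (2,2)='T' (+3 fires, +3 burnt)
Step 3: cell (2,2)='F' (+3 fires, +3 burnt)
  -> target ignites at step 3
Step 4: cell (2,2)='.' (+6 fires, +3 burnt)
Step 5: cell (2,2)='.' (+6 fires, +6 burnt)
Step 6: cell (2,2)='.' (+5 fires, +6 burnt)
Step 7: cell (2,2)='.' (+2 fires, +5 burnt)
Step 8: cell (2,2)='.' (+2 fires, +2 burnt)
Step 9: cell (2,2)='.' (+1 fires, +2 burnt)
Step 10: cell (2,2)='.' (+0 fires, +1 burnt)
  fire out at step 10

3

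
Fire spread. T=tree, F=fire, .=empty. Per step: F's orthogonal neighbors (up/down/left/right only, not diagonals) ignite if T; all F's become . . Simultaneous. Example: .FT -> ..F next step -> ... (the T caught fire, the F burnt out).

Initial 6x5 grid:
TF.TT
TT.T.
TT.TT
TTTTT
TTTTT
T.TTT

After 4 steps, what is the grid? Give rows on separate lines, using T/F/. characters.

Step 1: 2 trees catch fire, 1 burn out
  F..TT
  TF.T.
  TT.TT
  TTTTT
  TTTTT
  T.TTT
Step 2: 2 trees catch fire, 2 burn out
  ...TT
  F..T.
  TF.TT
  TTTTT
  TTTTT
  T.TTT
Step 3: 2 trees catch fire, 2 burn out
  ...TT
  ...T.
  F..TT
  TFTTT
  TTTTT
  T.TTT
Step 4: 3 trees catch fire, 2 burn out
  ...TT
  ...T.
  ...TT
  F.FTT
  TFTTT
  T.TTT

...TT
...T.
...TT
F.FTT
TFTTT
T.TTT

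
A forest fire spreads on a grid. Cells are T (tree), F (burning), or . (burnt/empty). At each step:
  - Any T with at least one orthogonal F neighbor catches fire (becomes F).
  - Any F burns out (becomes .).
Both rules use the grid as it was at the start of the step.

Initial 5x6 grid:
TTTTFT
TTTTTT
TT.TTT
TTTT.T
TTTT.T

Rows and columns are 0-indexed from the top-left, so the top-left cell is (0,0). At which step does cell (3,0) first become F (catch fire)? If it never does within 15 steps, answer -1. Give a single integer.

Step 1: cell (3,0)='T' (+3 fires, +1 burnt)
Step 2: cell (3,0)='T' (+4 fires, +3 burnt)
Step 3: cell (3,0)='T' (+4 fires, +4 burnt)
Step 4: cell (3,0)='T' (+4 fires, +4 burnt)
Step 5: cell (3,0)='T' (+5 fires, +4 burnt)
Step 6: cell (3,0)='T' (+3 fires, +5 burnt)
Step 7: cell (3,0)='F' (+2 fires, +3 burnt)
  -> target ignites at step 7
Step 8: cell (3,0)='.' (+1 fires, +2 burnt)
Step 9: cell (3,0)='.' (+0 fires, +1 burnt)
  fire out at step 9

7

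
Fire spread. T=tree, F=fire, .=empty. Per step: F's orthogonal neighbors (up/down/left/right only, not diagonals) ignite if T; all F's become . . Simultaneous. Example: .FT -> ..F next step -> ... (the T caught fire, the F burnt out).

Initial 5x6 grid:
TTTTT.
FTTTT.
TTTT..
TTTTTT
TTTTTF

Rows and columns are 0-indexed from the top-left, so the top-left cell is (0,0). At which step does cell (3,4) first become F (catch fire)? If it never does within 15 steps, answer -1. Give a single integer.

Step 1: cell (3,4)='T' (+5 fires, +2 burnt)
Step 2: cell (3,4)='F' (+6 fires, +5 burnt)
  -> target ignites at step 2
Step 3: cell (3,4)='.' (+7 fires, +6 burnt)
Step 4: cell (3,4)='.' (+5 fires, +7 burnt)
Step 5: cell (3,4)='.' (+1 fires, +5 burnt)
Step 6: cell (3,4)='.' (+0 fires, +1 burnt)
  fire out at step 6

2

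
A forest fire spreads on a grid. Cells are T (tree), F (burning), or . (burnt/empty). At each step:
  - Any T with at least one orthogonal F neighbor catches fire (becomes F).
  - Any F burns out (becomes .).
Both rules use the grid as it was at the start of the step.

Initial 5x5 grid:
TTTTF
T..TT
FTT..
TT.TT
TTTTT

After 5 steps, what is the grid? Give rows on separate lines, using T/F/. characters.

Step 1: 5 trees catch fire, 2 burn out
  TTTF.
  F..TF
  .FT..
  FT.TT
  TTTTT
Step 2: 6 trees catch fire, 5 burn out
  FTF..
  ...F.
  ..F..
  .F.TT
  FTTTT
Step 3: 2 trees catch fire, 6 burn out
  .F...
  .....
  .....
  ...TT
  .FTTT
Step 4: 1 trees catch fire, 2 burn out
  .....
  .....
  .....
  ...TT
  ..FTT
Step 5: 1 trees catch fire, 1 burn out
  .....
  .....
  .....
  ...TT
  ...FT

.....
.....
.....
...TT
...FT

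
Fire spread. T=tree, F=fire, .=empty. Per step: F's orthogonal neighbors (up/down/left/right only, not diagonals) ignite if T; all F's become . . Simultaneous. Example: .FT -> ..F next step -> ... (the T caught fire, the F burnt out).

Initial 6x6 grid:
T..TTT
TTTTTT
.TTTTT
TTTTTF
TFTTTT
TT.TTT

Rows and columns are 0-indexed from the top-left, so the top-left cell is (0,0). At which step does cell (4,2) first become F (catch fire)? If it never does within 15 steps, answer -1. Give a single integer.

Step 1: cell (4,2)='F' (+7 fires, +2 burnt)
  -> target ignites at step 1
Step 2: cell (4,2)='.' (+10 fires, +7 burnt)
Step 3: cell (4,2)='.' (+7 fires, +10 burnt)
Step 4: cell (4,2)='.' (+4 fires, +7 burnt)
Step 5: cell (4,2)='.' (+2 fires, +4 burnt)
Step 6: cell (4,2)='.' (+0 fires, +2 burnt)
  fire out at step 6

1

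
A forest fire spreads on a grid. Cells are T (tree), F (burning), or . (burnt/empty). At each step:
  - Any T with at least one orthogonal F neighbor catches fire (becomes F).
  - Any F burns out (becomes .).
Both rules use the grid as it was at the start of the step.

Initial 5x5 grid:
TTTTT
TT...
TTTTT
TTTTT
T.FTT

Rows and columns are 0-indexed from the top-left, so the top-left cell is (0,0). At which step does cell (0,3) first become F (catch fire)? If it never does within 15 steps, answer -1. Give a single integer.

Step 1: cell (0,3)='T' (+2 fires, +1 burnt)
Step 2: cell (0,3)='T' (+4 fires, +2 burnt)
Step 3: cell (0,3)='T' (+4 fires, +4 burnt)
Step 4: cell (0,3)='T' (+4 fires, +4 burnt)
Step 5: cell (0,3)='T' (+2 fires, +4 burnt)
Step 6: cell (0,3)='T' (+2 fires, +2 burnt)
Step 7: cell (0,3)='F' (+1 fires, +2 burnt)
  -> target ignites at step 7
Step 8: cell (0,3)='.' (+1 fires, +1 burnt)
Step 9: cell (0,3)='.' (+0 fires, +1 burnt)
  fire out at step 9

7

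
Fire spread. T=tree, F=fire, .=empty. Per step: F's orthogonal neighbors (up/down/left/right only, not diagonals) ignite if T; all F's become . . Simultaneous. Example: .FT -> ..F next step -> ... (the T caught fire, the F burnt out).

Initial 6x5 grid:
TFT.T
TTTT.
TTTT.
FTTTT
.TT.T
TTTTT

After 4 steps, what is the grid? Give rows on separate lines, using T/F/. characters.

Step 1: 5 trees catch fire, 2 burn out
  F.F.T
  TFTT.
  FTTT.
  .FTTT
  .TT.T
  TTTTT
Step 2: 5 trees catch fire, 5 burn out
  ....T
  F.FT.
  .FTT.
  ..FTT
  .FT.T
  TTTTT
Step 3: 5 trees catch fire, 5 burn out
  ....T
  ...F.
  ..FT.
  ...FT
  ..F.T
  TFTTT
Step 4: 4 trees catch fire, 5 burn out
  ....T
  .....
  ...F.
  ....F
  ....T
  F.FTT

....T
.....
...F.
....F
....T
F.FTT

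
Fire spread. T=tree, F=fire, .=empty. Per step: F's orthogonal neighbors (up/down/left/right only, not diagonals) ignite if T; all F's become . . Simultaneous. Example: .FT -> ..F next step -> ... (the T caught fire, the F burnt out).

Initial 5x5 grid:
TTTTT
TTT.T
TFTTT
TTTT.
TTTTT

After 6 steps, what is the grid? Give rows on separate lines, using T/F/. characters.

Step 1: 4 trees catch fire, 1 burn out
  TTTTT
  TFT.T
  F.FTT
  TFTT.
  TTTTT
Step 2: 7 trees catch fire, 4 burn out
  TFTTT
  F.F.T
  ...FT
  F.FT.
  TFTTT
Step 3: 6 trees catch fire, 7 burn out
  F.FTT
  ....T
  ....F
  ...F.
  F.FTT
Step 4: 3 trees catch fire, 6 burn out
  ...FT
  ....F
  .....
  .....
  ...FT
Step 5: 2 trees catch fire, 3 burn out
  ....F
  .....
  .....
  .....
  ....F
Step 6: 0 trees catch fire, 2 burn out
  .....
  .....
  .....
  .....
  .....

.....
.....
.....
.....
.....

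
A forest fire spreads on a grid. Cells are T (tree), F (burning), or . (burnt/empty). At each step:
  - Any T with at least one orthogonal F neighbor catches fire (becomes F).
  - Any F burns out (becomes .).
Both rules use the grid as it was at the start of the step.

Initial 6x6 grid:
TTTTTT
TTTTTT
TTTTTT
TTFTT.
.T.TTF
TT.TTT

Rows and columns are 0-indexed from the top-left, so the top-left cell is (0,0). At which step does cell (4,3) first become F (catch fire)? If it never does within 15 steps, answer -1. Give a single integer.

Step 1: cell (4,3)='T' (+5 fires, +2 burnt)
Step 2: cell (4,3)='F' (+8 fires, +5 burnt)
  -> target ignites at step 2
Step 3: cell (4,3)='.' (+7 fires, +8 burnt)
Step 4: cell (4,3)='.' (+6 fires, +7 burnt)
Step 5: cell (4,3)='.' (+3 fires, +6 burnt)
Step 6: cell (4,3)='.' (+1 fires, +3 burnt)
Step 7: cell (4,3)='.' (+0 fires, +1 burnt)
  fire out at step 7

2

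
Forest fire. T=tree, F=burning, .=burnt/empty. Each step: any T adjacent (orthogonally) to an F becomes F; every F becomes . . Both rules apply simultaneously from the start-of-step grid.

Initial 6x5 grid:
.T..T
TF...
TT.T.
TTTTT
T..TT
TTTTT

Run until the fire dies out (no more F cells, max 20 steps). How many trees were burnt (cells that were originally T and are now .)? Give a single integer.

Answer: 18

Derivation:
Step 1: +3 fires, +1 burnt (F count now 3)
Step 2: +2 fires, +3 burnt (F count now 2)
Step 3: +2 fires, +2 burnt (F count now 2)
Step 4: +2 fires, +2 burnt (F count now 2)
Step 5: +4 fires, +2 burnt (F count now 4)
Step 6: +3 fires, +4 burnt (F count now 3)
Step 7: +2 fires, +3 burnt (F count now 2)
Step 8: +0 fires, +2 burnt (F count now 0)
Fire out after step 8
Initially T: 19, now '.': 29
Total burnt (originally-T cells now '.'): 18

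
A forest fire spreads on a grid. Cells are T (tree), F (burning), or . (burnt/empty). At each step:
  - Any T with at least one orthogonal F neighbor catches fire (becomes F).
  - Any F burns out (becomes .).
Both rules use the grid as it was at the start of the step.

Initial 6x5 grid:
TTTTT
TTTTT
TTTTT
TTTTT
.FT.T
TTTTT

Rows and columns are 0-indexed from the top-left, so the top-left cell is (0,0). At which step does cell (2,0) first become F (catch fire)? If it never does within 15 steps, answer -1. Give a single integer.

Step 1: cell (2,0)='T' (+3 fires, +1 burnt)
Step 2: cell (2,0)='T' (+5 fires, +3 burnt)
Step 3: cell (2,0)='F' (+5 fires, +5 burnt)
  -> target ignites at step 3
Step 4: cell (2,0)='.' (+6 fires, +5 burnt)
Step 5: cell (2,0)='.' (+5 fires, +6 burnt)
Step 6: cell (2,0)='.' (+2 fires, +5 burnt)
Step 7: cell (2,0)='.' (+1 fires, +2 burnt)
Step 8: cell (2,0)='.' (+0 fires, +1 burnt)
  fire out at step 8

3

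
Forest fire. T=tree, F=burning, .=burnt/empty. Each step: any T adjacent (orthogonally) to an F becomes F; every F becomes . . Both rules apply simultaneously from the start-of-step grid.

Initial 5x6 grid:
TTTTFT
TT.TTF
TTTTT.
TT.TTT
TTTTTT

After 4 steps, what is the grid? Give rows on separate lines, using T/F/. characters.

Step 1: 3 trees catch fire, 2 burn out
  TTTF.F
  TT.TF.
  TTTTT.
  TT.TTT
  TTTTTT
Step 2: 3 trees catch fire, 3 burn out
  TTF...
  TT.F..
  TTTTF.
  TT.TTT
  TTTTTT
Step 3: 3 trees catch fire, 3 burn out
  TF....
  TT....
  TTTF..
  TT.TFT
  TTTTTT
Step 4: 6 trees catch fire, 3 burn out
  F.....
  TF....
  TTF...
  TT.F.F
  TTTTFT

F.....
TF....
TTF...
TT.F.F
TTTTFT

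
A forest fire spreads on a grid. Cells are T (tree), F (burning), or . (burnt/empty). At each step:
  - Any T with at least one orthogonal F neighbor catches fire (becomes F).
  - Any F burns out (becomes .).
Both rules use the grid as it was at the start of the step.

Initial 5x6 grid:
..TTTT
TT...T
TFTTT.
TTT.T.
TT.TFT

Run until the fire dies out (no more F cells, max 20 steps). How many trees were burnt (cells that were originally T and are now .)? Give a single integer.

Answer: 14

Derivation:
Step 1: +7 fires, +2 burnt (F count now 7)
Step 2: +6 fires, +7 burnt (F count now 6)
Step 3: +1 fires, +6 burnt (F count now 1)
Step 4: +0 fires, +1 burnt (F count now 0)
Fire out after step 4
Initially T: 19, now '.': 25
Total burnt (originally-T cells now '.'): 14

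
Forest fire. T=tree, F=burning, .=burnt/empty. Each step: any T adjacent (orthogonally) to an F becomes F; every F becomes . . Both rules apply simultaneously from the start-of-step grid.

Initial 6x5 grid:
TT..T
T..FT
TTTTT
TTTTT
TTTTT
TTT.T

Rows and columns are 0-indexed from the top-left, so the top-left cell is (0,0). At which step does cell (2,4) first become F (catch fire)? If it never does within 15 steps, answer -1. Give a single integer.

Step 1: cell (2,4)='T' (+2 fires, +1 burnt)
Step 2: cell (2,4)='F' (+4 fires, +2 burnt)
  -> target ignites at step 2
Step 3: cell (2,4)='.' (+4 fires, +4 burnt)
Step 4: cell (2,4)='.' (+4 fires, +4 burnt)
Step 5: cell (2,4)='.' (+5 fires, +4 burnt)
Step 6: cell (2,4)='.' (+3 fires, +5 burnt)
Step 7: cell (2,4)='.' (+2 fires, +3 burnt)
Step 8: cell (2,4)='.' (+0 fires, +2 burnt)
  fire out at step 8

2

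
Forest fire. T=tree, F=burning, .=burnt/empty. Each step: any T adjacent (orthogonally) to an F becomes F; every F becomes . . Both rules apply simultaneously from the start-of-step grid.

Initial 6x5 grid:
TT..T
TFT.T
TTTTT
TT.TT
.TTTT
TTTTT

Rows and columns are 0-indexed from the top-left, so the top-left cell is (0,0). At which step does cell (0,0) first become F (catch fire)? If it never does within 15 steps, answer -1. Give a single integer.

Step 1: cell (0,0)='T' (+4 fires, +1 burnt)
Step 2: cell (0,0)='F' (+4 fires, +4 burnt)
  -> target ignites at step 2
Step 3: cell (0,0)='.' (+3 fires, +4 burnt)
Step 4: cell (0,0)='.' (+4 fires, +3 burnt)
Step 5: cell (0,0)='.' (+5 fires, +4 burnt)
Step 6: cell (0,0)='.' (+3 fires, +5 burnt)
Step 7: cell (0,0)='.' (+1 fires, +3 burnt)
Step 8: cell (0,0)='.' (+0 fires, +1 burnt)
  fire out at step 8

2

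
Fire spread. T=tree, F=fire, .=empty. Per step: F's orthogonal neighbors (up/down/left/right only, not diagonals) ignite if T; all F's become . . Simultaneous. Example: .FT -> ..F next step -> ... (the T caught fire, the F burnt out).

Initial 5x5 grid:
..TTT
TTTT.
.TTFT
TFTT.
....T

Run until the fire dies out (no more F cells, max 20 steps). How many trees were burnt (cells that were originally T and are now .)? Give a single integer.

Step 1: +7 fires, +2 burnt (F count now 7)
Step 2: +3 fires, +7 burnt (F count now 3)
Step 3: +3 fires, +3 burnt (F count now 3)
Step 4: +0 fires, +3 burnt (F count now 0)
Fire out after step 4
Initially T: 14, now '.': 24
Total burnt (originally-T cells now '.'): 13

Answer: 13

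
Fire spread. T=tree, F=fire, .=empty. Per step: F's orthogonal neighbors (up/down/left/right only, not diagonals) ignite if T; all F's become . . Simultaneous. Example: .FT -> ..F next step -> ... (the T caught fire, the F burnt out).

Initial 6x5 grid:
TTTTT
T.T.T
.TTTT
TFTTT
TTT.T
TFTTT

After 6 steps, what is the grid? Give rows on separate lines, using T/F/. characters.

Step 1: 6 trees catch fire, 2 burn out
  TTTTT
  T.T.T
  .FTTT
  F.FTT
  TFT.T
  F.FTT
Step 2: 5 trees catch fire, 6 burn out
  TTTTT
  T.T.T
  ..FTT
  ...FT
  F.F.T
  ...FT
Step 3: 4 trees catch fire, 5 burn out
  TTTTT
  T.F.T
  ...FT
  ....F
  ....T
  ....F
Step 4: 3 trees catch fire, 4 burn out
  TTFTT
  T...T
  ....F
  .....
  ....F
  .....
Step 5: 3 trees catch fire, 3 burn out
  TF.FT
  T...F
  .....
  .....
  .....
  .....
Step 6: 2 trees catch fire, 3 burn out
  F...F
  T....
  .....
  .....
  .....
  .....

F...F
T....
.....
.....
.....
.....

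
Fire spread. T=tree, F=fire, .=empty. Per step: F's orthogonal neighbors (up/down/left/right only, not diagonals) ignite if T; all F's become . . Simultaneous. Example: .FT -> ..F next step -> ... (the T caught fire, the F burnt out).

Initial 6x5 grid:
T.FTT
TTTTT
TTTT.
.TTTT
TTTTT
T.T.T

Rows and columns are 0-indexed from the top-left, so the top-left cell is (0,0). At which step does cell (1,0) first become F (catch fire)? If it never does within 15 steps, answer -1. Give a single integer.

Step 1: cell (1,0)='T' (+2 fires, +1 burnt)
Step 2: cell (1,0)='T' (+4 fires, +2 burnt)
Step 3: cell (1,0)='F' (+5 fires, +4 burnt)
  -> target ignites at step 3
Step 4: cell (1,0)='.' (+5 fires, +5 burnt)
Step 5: cell (1,0)='.' (+4 fires, +5 burnt)
Step 6: cell (1,0)='.' (+2 fires, +4 burnt)
Step 7: cell (1,0)='.' (+2 fires, +2 burnt)
Step 8: cell (1,0)='.' (+0 fires, +2 burnt)
  fire out at step 8

3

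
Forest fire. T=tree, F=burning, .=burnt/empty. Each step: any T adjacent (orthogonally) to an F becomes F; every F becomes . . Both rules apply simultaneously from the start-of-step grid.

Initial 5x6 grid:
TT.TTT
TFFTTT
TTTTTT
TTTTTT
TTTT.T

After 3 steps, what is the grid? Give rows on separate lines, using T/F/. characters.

Step 1: 5 trees catch fire, 2 burn out
  TF.TTT
  F..FTT
  TFFTTT
  TTTTTT
  TTTT.T
Step 2: 7 trees catch fire, 5 burn out
  F..FTT
  ....FT
  F..FTT
  TFFTTT
  TTTT.T
Step 3: 7 trees catch fire, 7 burn out
  ....FT
  .....F
  ....FT
  F..FTT
  TFFT.T

....FT
.....F
....FT
F..FTT
TFFT.T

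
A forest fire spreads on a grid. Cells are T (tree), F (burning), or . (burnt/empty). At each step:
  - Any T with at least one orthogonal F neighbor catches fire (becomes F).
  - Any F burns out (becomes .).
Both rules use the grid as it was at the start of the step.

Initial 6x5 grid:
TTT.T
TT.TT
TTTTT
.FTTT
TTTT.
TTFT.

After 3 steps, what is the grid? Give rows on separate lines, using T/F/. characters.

Step 1: 6 trees catch fire, 2 burn out
  TTT.T
  TT.TT
  TFTTT
  ..FTT
  TFFT.
  TF.F.
Step 2: 7 trees catch fire, 6 burn out
  TTT.T
  TF.TT
  F.FTT
  ...FT
  F..F.
  F....
Step 3: 4 trees catch fire, 7 burn out
  TFT.T
  F..TT
  ...FT
  ....F
  .....
  .....

TFT.T
F..TT
...FT
....F
.....
.....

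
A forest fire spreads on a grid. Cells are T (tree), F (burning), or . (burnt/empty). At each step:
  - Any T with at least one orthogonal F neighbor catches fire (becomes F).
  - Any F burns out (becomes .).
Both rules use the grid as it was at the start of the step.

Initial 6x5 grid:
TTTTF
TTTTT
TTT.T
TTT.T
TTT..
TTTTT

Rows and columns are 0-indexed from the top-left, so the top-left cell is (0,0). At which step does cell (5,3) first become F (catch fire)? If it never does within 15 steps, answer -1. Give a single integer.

Step 1: cell (5,3)='T' (+2 fires, +1 burnt)
Step 2: cell (5,3)='T' (+3 fires, +2 burnt)
Step 3: cell (5,3)='T' (+3 fires, +3 burnt)
Step 4: cell (5,3)='T' (+3 fires, +3 burnt)
Step 5: cell (5,3)='T' (+3 fires, +3 burnt)
Step 6: cell (5,3)='T' (+3 fires, +3 burnt)
Step 7: cell (5,3)='T' (+3 fires, +3 burnt)
Step 8: cell (5,3)='F' (+3 fires, +3 burnt)
  -> target ignites at step 8
Step 9: cell (5,3)='.' (+2 fires, +3 burnt)
Step 10: cell (5,3)='.' (+0 fires, +2 burnt)
  fire out at step 10

8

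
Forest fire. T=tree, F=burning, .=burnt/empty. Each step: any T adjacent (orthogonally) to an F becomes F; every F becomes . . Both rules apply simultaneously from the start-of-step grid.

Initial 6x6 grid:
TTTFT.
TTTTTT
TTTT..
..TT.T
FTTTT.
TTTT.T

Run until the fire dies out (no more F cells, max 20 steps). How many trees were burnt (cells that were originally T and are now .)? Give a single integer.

Answer: 24

Derivation:
Step 1: +5 fires, +2 burnt (F count now 5)
Step 2: +6 fires, +5 burnt (F count now 6)
Step 3: +8 fires, +6 burnt (F count now 8)
Step 4: +4 fires, +8 burnt (F count now 4)
Step 5: +1 fires, +4 burnt (F count now 1)
Step 6: +0 fires, +1 burnt (F count now 0)
Fire out after step 6
Initially T: 26, now '.': 34
Total burnt (originally-T cells now '.'): 24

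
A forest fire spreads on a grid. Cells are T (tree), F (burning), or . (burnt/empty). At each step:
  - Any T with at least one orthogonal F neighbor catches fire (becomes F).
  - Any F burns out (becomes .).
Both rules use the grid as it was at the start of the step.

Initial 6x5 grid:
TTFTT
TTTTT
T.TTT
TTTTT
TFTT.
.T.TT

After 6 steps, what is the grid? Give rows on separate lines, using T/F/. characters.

Step 1: 7 trees catch fire, 2 burn out
  TF.FT
  TTFTT
  T.TTT
  TFTTT
  F.FT.
  .F.TT
Step 2: 8 trees catch fire, 7 burn out
  F...F
  TF.FT
  T.FTT
  F.FTT
  ...F.
  ...TT
Step 3: 6 trees catch fire, 8 burn out
  .....
  F...F
  F..FT
  ...FT
  .....
  ...FT
Step 4: 3 trees catch fire, 6 burn out
  .....
  .....
  ....F
  ....F
  .....
  ....F
Step 5: 0 trees catch fire, 3 burn out
  .....
  .....
  .....
  .....
  .....
  .....
Step 6: 0 trees catch fire, 0 burn out
  .....
  .....
  .....
  .....
  .....
  .....

.....
.....
.....
.....
.....
.....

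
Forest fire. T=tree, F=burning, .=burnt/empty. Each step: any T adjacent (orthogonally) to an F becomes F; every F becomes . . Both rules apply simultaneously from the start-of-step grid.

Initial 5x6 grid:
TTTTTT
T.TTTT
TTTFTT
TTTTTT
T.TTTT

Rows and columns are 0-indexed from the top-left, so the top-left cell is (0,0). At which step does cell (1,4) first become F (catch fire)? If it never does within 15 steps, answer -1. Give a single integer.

Step 1: cell (1,4)='T' (+4 fires, +1 burnt)
Step 2: cell (1,4)='F' (+8 fires, +4 burnt)
  -> target ignites at step 2
Step 3: cell (1,4)='.' (+8 fires, +8 burnt)
Step 4: cell (1,4)='.' (+5 fires, +8 burnt)
Step 5: cell (1,4)='.' (+2 fires, +5 burnt)
Step 6: cell (1,4)='.' (+0 fires, +2 burnt)
  fire out at step 6

2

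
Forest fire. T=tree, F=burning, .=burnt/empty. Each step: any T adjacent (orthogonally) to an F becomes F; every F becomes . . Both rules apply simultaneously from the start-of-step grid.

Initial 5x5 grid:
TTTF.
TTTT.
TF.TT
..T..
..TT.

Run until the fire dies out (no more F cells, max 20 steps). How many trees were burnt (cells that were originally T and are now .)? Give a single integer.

Answer: 10

Derivation:
Step 1: +4 fires, +2 burnt (F count now 4)
Step 2: +4 fires, +4 burnt (F count now 4)
Step 3: +2 fires, +4 burnt (F count now 2)
Step 4: +0 fires, +2 burnt (F count now 0)
Fire out after step 4
Initially T: 13, now '.': 22
Total burnt (originally-T cells now '.'): 10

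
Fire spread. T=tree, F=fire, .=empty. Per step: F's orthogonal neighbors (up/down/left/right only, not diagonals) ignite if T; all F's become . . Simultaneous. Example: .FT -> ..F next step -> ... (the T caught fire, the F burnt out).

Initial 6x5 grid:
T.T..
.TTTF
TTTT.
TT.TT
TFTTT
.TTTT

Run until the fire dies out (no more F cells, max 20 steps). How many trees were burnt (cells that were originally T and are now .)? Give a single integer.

Step 1: +5 fires, +2 burnt (F count now 5)
Step 2: +6 fires, +5 burnt (F count now 6)
Step 3: +7 fires, +6 burnt (F count now 7)
Step 4: +2 fires, +7 burnt (F count now 2)
Step 5: +0 fires, +2 burnt (F count now 0)
Fire out after step 5
Initially T: 21, now '.': 29
Total burnt (originally-T cells now '.'): 20

Answer: 20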